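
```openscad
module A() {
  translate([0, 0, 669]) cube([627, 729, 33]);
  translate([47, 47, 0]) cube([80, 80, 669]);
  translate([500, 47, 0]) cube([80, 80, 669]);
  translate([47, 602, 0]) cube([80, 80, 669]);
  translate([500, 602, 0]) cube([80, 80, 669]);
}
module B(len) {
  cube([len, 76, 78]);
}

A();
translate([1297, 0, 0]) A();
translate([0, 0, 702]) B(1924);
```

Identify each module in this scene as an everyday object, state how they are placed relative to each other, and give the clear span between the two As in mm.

Second table starts at x = 1297; first ends at x = 627; clear span = 1297 − 627 = 670 mm.

A is a table. B is a beam. A beam spans the tops of two tables. The clear span between the two tables is 670 mm.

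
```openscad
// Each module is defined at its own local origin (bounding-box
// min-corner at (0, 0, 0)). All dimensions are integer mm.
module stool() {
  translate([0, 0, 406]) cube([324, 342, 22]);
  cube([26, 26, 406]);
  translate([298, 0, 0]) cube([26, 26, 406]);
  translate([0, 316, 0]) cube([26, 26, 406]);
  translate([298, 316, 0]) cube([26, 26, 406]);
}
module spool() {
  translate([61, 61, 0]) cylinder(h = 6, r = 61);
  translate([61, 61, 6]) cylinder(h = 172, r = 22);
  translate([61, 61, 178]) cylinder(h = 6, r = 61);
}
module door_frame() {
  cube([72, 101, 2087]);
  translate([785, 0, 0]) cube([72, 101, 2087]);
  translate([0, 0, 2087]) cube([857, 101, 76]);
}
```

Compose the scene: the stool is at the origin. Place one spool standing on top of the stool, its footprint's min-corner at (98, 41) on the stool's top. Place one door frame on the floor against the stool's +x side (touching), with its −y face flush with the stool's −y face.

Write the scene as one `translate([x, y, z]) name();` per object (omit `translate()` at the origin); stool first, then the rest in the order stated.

stool();
translate([98, 41, 428]) spool();
translate([324, 0, 0]) door_frame();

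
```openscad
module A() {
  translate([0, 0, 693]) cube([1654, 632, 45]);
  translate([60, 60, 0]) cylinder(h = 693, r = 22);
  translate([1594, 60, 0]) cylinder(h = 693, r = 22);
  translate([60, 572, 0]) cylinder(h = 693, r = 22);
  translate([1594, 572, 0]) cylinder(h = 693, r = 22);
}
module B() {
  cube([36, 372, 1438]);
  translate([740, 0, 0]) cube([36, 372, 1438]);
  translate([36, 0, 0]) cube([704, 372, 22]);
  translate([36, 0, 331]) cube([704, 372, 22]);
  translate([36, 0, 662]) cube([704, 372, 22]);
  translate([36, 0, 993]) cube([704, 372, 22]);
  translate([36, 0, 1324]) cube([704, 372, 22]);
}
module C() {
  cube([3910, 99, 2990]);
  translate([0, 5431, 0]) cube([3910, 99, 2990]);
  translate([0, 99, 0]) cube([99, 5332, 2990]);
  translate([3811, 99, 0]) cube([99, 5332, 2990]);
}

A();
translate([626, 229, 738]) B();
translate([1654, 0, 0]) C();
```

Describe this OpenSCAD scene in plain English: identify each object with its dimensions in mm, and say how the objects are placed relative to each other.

A is a table with a 1654×632 mm rectangular top, 45 mm thick, top surface at z = 738 mm, supported by four round legs of 44 mm diameter, each leg's bounding box inset 38 mm from the nearest pair of top edges, running from the floor.

B is an open bookshelf. Two side panels, each 36 mm thick, 372 mm deep and 1438 mm tall, stand 776 mm apart (outside-to-outside). Between them sit 5 shelves, each 22 mm thick and 372 mm deep, spanning the full gap between the sides. The bottom shelf rests on the floor (its underside at z = 0) and the clear gap between one shelf's top and the next shelf's underside is 309 mm.

C is a box-shaped house frame (walls only): outside footprint 3910×5530 mm, wall height 2990 mm, wall thickness 99 mm. The two y-facing walls run the full x-width; the two x-facing walls fit between the inner faces of the y-facing walls.

The bookshelf is on top of the table. The house frame is against the table's +x side, with their −y faces flush.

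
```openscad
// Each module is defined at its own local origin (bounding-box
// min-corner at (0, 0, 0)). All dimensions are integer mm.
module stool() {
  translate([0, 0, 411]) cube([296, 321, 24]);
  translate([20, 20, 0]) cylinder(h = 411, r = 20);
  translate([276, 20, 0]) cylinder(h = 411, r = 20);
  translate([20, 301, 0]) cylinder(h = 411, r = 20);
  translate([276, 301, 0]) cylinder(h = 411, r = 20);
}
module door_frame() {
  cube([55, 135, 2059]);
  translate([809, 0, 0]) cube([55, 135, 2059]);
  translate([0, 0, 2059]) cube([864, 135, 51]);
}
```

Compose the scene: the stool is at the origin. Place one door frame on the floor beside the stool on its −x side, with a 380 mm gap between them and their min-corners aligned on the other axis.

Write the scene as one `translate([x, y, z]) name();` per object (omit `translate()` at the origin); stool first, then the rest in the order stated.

stool();
translate([-1244, 0, 0]) door_frame();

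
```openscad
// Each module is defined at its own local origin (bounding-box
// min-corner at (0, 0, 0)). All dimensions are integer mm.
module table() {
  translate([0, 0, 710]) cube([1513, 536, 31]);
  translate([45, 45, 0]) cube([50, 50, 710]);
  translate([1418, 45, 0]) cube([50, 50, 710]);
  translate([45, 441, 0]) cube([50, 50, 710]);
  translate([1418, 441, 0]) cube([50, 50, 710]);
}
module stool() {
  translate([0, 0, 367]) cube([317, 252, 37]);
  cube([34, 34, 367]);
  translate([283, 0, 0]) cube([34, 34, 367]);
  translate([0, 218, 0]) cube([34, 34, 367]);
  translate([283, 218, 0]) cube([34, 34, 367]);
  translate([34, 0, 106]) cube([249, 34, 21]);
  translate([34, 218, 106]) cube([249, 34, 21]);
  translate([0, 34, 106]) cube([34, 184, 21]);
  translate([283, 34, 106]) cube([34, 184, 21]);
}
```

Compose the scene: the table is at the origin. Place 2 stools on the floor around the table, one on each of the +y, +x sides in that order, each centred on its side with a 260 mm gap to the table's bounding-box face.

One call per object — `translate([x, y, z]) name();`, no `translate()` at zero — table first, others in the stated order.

table();
translate([598, 796, 0]) stool();
translate([1773, 142, 0]) stool();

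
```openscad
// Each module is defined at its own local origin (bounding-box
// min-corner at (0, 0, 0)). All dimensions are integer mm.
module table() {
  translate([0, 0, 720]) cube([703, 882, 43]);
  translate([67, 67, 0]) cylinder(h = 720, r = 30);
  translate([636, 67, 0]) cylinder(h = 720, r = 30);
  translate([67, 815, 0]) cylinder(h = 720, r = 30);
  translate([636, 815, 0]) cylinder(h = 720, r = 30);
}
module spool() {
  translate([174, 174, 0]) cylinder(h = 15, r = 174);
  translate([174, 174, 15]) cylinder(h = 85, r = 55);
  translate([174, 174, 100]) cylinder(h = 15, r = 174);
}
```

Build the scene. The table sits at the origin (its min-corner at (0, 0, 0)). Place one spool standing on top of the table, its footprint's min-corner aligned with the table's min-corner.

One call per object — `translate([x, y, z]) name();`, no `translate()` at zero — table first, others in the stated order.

table();
translate([0, 0, 763]) spool();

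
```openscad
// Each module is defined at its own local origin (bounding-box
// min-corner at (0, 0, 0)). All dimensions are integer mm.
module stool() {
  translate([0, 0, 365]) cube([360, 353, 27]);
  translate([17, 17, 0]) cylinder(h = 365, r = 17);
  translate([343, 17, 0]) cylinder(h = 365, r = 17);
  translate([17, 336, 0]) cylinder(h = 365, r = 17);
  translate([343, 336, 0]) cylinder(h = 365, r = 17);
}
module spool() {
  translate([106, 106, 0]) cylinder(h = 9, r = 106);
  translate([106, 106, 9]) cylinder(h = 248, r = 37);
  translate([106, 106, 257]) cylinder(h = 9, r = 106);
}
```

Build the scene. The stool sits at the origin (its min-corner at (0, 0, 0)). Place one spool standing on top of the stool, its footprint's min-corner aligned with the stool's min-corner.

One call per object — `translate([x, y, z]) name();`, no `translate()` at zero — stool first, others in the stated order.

stool();
translate([0, 0, 392]) spool();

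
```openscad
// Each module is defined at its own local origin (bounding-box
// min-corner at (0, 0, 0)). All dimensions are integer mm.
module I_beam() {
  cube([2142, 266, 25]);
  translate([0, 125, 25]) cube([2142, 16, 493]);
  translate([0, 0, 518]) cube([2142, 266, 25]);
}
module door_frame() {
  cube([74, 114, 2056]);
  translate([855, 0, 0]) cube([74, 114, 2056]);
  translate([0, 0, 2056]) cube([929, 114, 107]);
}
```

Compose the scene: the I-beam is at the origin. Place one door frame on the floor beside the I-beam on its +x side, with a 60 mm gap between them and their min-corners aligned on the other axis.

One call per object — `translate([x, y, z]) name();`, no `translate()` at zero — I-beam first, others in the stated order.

I_beam();
translate([2202, 0, 0]) door_frame();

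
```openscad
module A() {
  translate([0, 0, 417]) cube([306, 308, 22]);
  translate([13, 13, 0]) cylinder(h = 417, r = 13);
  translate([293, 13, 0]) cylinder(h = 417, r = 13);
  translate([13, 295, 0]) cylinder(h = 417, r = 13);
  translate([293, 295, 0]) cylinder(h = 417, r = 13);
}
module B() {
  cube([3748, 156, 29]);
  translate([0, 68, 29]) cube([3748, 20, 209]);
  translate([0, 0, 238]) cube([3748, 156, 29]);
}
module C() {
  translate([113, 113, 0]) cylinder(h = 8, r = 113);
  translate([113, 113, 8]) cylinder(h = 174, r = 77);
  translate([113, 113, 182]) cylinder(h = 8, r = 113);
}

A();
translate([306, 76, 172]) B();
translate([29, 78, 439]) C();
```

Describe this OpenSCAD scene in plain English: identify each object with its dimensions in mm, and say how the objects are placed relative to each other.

A is a four-legged stool. The seat is 306×308 mm, 22 mm thick, top at z = 439 mm. It stands on four round legs, each 26 mm in diameter, from z = 0 to the seat underside, each leg's axis is inset half a diameter from the nearest pair of seat edges (so the leg's bounding box is flush with the corner).

B is an I-beam lying along x, 3748 mm long. Overall section height 267 mm. Two flanges 156 mm wide (y) and 29 mm thick, one on the floor and one at the top; a web 20 mm thick runs between them, centred on the flange width.

C is a spool: two coaxial disc flanges of radius 113 mm and thickness 8 mm, joined by a core cylinder of radius 77 mm and height 174 mm. The lower flange rests on z = 0 and the three cylinders share a vertical axis.

The I-beam is beside the stool with their tops flush at z = 439. The spool is on top of the stool.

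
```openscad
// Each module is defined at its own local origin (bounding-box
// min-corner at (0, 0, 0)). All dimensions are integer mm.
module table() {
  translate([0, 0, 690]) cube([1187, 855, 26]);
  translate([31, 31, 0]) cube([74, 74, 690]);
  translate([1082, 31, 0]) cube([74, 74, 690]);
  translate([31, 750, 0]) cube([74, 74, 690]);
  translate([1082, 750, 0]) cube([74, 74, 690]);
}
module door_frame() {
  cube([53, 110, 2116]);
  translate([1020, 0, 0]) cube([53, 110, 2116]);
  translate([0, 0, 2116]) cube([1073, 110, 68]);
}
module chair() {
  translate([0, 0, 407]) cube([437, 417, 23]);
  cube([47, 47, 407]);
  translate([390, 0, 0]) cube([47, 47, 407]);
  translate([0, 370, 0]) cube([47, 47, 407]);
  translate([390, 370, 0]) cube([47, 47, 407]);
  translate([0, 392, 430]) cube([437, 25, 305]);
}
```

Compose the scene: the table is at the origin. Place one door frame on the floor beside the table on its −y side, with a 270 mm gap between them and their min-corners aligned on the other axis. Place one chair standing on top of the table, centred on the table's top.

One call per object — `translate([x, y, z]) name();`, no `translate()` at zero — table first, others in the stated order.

table();
translate([0, -380, 0]) door_frame();
translate([375, 219, 716]) chair();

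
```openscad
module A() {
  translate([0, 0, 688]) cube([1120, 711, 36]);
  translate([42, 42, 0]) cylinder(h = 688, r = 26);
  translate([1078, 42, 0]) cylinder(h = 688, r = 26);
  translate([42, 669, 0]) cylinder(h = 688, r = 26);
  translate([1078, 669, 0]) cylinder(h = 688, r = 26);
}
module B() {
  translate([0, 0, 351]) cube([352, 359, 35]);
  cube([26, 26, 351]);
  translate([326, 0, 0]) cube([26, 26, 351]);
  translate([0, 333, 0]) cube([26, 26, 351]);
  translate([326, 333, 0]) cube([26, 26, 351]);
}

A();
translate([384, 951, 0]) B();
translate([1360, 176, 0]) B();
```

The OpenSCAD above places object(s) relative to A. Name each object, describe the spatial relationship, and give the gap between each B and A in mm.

A is a table. B is a stool. Two stools sit around the table at the +y, +x sides. The gap between each stool and the table is 240 mm.

Each stool's nearest face is 240 mm from the table's bounding box.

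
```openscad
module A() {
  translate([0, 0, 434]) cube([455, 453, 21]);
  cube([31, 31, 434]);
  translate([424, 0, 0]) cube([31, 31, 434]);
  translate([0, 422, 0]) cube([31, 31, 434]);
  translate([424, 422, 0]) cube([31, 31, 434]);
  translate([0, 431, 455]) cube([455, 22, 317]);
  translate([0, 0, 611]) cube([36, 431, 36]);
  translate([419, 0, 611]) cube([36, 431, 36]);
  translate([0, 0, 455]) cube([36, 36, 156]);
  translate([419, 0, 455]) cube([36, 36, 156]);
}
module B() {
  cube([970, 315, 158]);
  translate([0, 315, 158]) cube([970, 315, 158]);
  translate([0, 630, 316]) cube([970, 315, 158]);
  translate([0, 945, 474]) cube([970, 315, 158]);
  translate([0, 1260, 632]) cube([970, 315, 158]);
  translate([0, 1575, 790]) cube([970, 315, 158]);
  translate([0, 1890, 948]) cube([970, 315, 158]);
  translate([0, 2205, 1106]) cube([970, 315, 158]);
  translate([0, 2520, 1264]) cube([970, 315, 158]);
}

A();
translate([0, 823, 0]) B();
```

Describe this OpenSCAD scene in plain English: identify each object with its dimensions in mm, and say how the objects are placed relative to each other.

A is a chair. The seat is a 455×453×21 mm slab with its top at z = 455 mm, on four 31×31 mm corner legs (flush with the seat edges, standing on z = 0). A flat backrest 22 mm thick, 317 mm tall, spans the full seat width and rises from the seat top along its +y edge, rear face flush with the rear of the seat. Two armrests of 36×36 mm section run along each side from the seat's front edge to the front of the backrest, top faces 192 mm above the seat top and outer faces flush with the seat's x-edges; a 36×36 mm post under the front of each armrest stands on the seat at the front corner.

B is a run of 9 identical solid stair steps. Each tread is 970×315 mm and each step block is 158 mm high. Step 1 rests on the floor; step k is offset from step 1 by (k−1)×315 mm in y and (k−1)×158 mm in z.

The staircase is on the floor beside the chair on its +y side.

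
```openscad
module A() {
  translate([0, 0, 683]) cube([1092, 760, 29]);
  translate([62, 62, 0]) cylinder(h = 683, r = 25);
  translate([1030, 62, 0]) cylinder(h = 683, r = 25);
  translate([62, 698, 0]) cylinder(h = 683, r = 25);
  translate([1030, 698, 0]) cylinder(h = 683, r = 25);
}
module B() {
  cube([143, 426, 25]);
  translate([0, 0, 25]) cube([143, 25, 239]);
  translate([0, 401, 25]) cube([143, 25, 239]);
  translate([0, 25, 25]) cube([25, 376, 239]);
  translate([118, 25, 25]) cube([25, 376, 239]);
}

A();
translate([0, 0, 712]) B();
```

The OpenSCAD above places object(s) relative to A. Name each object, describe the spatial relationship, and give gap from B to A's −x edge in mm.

The open box's min-x is at 0; the table's min-x is 0; gap = 0 mm.

A is a table. B is an open box. The open box is on top of the table. The gap from the open box to the table's −x edge is 0 mm.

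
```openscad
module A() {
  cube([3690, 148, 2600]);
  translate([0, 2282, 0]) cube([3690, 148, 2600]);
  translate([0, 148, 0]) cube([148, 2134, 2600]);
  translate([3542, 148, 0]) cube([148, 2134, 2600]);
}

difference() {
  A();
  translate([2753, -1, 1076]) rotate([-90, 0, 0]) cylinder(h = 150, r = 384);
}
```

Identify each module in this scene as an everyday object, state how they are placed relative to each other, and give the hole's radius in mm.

A is a house frame. The house frame has a circular hole through its front wall. The hole's radius is 384 mm.

The subtracted cylinder has r = 384 mm.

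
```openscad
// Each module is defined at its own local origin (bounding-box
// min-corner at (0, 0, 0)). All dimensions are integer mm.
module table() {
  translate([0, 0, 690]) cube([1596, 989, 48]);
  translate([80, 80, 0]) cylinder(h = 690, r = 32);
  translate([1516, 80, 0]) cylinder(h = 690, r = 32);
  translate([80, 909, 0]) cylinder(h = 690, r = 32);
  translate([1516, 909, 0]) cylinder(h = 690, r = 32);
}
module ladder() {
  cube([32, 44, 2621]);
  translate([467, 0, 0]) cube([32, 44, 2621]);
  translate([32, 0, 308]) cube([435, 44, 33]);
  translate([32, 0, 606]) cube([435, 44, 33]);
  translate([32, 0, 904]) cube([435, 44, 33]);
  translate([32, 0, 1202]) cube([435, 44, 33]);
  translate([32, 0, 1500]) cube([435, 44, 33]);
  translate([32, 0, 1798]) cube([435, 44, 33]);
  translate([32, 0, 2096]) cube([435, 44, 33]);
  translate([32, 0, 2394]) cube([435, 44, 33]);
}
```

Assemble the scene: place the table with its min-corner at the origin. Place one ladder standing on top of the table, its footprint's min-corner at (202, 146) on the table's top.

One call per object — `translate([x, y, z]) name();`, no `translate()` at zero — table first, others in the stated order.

table();
translate([202, 146, 738]) ladder();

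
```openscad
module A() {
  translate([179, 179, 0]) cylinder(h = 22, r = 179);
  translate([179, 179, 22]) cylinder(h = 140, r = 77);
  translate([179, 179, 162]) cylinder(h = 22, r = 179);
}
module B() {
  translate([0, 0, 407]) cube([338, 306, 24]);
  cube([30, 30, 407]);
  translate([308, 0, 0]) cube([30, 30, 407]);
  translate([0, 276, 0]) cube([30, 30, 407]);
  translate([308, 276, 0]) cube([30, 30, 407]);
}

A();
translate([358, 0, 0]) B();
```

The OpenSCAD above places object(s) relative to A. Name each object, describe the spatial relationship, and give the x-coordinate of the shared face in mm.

The spool's +x face and the stool's −x face are both at x = 358 mm.

A is a spool. B is a stool. The stool is against the spool's +x side, with their −y faces flush. The x-coordinate of the shared face is 358 mm.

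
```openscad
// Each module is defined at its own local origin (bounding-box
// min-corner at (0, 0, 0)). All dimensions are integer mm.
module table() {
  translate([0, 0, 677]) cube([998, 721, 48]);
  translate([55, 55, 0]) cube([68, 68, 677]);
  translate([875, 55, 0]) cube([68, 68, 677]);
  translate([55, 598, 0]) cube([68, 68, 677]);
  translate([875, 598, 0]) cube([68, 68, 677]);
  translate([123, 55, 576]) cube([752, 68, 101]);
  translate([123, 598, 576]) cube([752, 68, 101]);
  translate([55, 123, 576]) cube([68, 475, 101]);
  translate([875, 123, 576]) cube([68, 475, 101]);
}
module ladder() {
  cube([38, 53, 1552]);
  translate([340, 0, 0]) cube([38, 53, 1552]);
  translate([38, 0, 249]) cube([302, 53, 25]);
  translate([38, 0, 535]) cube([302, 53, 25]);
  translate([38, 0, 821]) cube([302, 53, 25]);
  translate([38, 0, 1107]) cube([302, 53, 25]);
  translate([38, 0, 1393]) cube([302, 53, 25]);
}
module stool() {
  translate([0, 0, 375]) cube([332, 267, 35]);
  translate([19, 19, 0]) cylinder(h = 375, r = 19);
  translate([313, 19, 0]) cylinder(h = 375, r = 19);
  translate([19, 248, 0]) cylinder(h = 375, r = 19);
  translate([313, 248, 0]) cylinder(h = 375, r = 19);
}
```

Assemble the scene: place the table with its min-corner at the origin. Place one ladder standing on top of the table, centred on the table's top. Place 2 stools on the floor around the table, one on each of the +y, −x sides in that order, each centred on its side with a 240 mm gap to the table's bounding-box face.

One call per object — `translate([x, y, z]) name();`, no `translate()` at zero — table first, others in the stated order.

table();
translate([310, 334, 725]) ladder();
translate([333, 961, 0]) stool();
translate([-572, 227, 0]) stool();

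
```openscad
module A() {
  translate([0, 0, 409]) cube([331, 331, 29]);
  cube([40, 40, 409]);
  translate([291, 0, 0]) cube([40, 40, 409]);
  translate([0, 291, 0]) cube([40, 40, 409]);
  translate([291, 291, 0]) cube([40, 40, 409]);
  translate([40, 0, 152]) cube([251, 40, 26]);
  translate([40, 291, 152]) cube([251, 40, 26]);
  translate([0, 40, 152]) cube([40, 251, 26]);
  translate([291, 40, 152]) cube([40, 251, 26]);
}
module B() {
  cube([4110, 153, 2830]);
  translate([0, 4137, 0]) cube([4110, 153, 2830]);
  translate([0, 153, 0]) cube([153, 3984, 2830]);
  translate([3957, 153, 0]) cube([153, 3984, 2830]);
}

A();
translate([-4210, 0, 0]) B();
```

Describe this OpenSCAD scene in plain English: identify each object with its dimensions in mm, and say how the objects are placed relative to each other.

A is a four-legged stool. The seat is a 331×331×29 mm slab whose top surface is at z = 438 mm; four square legs, each 40×40 mm in cross-section, run from the floor (z = 0) to the underside of the seat, each flush with a corner of the seat. Four stretchers, 40 mm wide and 26 mm tall, connect adjacent legs with their undersides at z = 152 mm, each running between the inner faces of the legs it joins and aligned with the legs' outer faces on the other axis.

B is a box-shaped house frame (walls only): outside footprint 4110×4290 mm, wall height 2830 mm, wall thickness 153 mm. The two y-facing walls run the full x-width; the two x-facing walls fit between the inner faces of the y-facing walls.

The house frame is on the floor beside the stool on its −x side.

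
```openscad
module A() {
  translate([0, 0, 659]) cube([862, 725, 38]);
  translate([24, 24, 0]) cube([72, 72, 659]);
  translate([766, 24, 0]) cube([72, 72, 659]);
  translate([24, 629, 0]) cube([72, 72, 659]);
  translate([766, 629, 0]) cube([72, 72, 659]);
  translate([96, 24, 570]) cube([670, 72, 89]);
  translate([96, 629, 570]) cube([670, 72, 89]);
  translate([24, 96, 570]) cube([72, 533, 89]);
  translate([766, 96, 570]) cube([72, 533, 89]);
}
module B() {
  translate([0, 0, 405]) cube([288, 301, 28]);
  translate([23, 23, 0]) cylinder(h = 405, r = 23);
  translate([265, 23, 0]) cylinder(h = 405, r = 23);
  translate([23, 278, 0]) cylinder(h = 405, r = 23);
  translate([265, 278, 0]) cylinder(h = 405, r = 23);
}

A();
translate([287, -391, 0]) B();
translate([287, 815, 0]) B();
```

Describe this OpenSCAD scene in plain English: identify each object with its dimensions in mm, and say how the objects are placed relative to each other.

A is a table: top 862 mm (x) × 725 mm (y), 38 mm thick, upper face at z = 697 mm, on four 72×72 mm square legs, each inset 24 mm from the nearest pair of top edges, running from z = 0 to the bottom of the top. Four apron rails, 72 mm thick and 89 mm tall, run between adjacent legs with their top edges flush with the underside of the top and their outer faces flush with the legs' outer faces.

B is a four-legged stool. The seat is a 288×301×28 mm slab whose top surface is at z = 433 mm; four round legs, each 46 mm in diameter, run from the floor (z = 0) to the underside of the seat, each leg's axis is inset half a diameter from the nearest pair of seat edges (so the leg's bounding box is flush with the corner).

Two stools sit around the table at the −y, +y sides.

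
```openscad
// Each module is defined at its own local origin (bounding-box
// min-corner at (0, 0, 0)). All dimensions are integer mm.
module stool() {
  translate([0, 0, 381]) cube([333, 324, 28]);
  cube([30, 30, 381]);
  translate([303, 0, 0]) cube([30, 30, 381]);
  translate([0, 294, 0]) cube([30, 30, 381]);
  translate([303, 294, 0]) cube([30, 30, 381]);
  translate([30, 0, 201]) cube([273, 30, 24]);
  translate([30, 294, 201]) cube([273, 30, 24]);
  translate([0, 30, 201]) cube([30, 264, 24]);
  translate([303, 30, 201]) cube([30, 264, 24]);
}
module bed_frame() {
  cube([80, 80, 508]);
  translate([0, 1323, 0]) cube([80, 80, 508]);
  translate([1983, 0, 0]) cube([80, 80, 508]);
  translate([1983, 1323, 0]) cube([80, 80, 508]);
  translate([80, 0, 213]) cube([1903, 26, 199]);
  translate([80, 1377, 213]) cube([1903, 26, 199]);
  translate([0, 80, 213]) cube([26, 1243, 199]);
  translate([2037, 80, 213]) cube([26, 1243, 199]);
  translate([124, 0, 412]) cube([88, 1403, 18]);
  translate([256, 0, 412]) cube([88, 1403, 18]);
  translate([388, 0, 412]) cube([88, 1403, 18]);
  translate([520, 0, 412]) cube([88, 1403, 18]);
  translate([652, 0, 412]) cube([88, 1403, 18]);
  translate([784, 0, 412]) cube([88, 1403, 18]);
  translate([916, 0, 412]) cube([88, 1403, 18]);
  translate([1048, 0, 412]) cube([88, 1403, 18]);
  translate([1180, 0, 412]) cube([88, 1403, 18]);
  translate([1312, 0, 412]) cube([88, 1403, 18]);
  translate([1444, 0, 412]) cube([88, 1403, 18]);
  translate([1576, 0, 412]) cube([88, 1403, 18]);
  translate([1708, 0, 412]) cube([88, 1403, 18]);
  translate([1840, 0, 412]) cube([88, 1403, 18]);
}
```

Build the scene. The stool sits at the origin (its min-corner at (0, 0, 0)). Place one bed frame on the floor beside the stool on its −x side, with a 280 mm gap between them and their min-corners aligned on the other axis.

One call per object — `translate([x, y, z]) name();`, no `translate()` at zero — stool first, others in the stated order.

stool();
translate([-2343, 0, 0]) bed_frame();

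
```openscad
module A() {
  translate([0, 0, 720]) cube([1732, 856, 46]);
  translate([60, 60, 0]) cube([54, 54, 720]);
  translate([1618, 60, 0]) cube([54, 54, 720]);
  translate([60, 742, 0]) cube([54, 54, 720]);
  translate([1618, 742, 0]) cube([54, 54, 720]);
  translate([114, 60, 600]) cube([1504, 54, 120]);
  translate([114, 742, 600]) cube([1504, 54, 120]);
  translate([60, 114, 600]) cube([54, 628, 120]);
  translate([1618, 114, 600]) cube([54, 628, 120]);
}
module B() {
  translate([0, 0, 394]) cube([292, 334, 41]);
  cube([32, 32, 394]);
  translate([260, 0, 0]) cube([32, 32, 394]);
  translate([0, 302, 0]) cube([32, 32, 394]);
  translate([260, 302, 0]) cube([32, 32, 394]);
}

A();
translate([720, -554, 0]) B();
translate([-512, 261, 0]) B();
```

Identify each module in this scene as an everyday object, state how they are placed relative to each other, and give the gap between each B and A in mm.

A is a table. B is a stool. Two stools sit around the table at the −y, −x sides. The gap between each stool and the table is 220 mm.

Each stool's nearest face is 220 mm from the table's bounding box.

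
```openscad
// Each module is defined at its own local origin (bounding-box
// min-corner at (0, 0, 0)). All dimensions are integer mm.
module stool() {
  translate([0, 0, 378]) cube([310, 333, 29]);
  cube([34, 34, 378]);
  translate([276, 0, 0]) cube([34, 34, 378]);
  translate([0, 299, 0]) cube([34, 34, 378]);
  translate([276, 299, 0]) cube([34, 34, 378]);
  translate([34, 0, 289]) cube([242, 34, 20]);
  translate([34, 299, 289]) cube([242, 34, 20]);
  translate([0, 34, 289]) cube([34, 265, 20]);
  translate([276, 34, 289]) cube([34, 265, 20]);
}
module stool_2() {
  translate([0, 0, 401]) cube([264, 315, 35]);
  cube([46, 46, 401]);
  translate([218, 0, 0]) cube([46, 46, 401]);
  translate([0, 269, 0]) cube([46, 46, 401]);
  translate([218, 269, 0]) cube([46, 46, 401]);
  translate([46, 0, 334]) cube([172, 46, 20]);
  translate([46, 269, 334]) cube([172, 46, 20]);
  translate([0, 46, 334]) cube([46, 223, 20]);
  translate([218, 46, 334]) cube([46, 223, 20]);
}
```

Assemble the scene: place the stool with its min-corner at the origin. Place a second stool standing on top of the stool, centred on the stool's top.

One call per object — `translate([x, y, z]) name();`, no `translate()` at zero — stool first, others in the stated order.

stool();
translate([23, 9, 407]) stool_2();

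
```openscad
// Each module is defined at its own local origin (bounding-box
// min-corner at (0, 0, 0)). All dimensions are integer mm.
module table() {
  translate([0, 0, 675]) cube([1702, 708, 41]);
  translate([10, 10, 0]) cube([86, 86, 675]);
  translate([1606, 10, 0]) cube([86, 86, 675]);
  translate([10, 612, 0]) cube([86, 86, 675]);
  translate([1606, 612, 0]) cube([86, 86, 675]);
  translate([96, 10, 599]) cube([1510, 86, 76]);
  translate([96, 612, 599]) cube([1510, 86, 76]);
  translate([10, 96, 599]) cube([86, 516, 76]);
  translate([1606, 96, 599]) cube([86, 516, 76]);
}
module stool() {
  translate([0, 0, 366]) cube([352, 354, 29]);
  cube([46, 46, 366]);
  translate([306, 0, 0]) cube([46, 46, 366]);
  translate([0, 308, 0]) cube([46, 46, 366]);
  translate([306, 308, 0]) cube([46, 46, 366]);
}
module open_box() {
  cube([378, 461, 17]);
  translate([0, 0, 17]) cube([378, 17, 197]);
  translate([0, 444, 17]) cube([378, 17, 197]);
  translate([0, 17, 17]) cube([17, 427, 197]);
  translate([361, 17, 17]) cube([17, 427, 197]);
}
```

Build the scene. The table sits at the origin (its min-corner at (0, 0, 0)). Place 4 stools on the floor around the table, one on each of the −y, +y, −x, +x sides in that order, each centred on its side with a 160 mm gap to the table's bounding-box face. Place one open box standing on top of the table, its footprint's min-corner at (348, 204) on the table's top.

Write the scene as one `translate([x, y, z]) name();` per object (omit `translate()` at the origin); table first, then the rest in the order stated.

table();
translate([675, -514, 0]) stool();
translate([675, 868, 0]) stool();
translate([-512, 177, 0]) stool();
translate([1862, 177, 0]) stool();
translate([348, 204, 716]) open_box();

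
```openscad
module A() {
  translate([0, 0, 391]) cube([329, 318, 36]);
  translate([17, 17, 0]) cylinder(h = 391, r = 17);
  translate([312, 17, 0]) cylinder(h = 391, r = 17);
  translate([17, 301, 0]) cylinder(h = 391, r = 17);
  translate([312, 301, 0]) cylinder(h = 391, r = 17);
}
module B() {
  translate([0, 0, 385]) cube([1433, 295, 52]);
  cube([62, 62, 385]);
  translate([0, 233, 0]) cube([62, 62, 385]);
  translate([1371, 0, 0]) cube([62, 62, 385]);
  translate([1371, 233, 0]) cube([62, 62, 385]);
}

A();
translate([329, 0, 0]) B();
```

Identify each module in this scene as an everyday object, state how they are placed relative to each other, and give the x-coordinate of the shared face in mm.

The stool's +x face and the bench's −x face are both at x = 329 mm.

A is a stool. B is a bench. The bench is against the stool's +x side, with their −y faces flush. The x-coordinate of the shared face is 329 mm.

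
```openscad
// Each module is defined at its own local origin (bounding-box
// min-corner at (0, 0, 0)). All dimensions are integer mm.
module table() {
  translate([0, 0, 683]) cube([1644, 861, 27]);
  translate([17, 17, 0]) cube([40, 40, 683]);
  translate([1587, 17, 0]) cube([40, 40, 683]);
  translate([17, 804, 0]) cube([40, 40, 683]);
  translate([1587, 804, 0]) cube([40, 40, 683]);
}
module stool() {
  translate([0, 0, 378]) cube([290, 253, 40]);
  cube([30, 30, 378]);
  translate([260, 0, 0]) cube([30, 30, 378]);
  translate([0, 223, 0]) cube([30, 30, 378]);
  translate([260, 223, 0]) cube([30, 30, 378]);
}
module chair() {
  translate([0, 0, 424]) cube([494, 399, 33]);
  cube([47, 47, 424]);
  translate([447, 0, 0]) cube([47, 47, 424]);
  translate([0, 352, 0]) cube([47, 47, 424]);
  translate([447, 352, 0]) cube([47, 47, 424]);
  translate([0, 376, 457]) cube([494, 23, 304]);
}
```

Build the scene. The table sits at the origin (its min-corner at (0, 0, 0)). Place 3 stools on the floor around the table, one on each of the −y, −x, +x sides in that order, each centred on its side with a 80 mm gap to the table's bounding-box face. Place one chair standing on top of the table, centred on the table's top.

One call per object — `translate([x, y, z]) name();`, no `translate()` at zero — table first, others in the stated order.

table();
translate([677, -333, 0]) stool();
translate([-370, 304, 0]) stool();
translate([1724, 304, 0]) stool();
translate([575, 231, 710]) chair();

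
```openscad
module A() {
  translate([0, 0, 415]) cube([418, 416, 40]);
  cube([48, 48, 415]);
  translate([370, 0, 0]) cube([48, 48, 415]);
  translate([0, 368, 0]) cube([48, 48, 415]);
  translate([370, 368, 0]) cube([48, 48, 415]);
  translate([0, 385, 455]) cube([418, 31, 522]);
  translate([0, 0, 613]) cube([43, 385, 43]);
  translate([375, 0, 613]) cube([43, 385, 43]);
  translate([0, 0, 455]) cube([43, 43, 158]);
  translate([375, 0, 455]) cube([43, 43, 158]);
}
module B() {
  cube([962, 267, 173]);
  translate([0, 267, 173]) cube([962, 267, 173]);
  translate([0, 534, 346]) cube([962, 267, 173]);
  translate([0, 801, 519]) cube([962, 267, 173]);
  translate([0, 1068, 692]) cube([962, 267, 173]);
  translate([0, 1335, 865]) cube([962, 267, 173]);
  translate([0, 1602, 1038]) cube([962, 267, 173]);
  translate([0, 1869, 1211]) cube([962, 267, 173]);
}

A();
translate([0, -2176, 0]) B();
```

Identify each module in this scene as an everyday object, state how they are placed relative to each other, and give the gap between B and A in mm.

The staircase's nearest face is 40 mm from the chair's −y face.

A is a chair. B is a staircase. The staircase is on the floor beside the chair on its −y side. The gap between the staircase and the chair is 40 mm.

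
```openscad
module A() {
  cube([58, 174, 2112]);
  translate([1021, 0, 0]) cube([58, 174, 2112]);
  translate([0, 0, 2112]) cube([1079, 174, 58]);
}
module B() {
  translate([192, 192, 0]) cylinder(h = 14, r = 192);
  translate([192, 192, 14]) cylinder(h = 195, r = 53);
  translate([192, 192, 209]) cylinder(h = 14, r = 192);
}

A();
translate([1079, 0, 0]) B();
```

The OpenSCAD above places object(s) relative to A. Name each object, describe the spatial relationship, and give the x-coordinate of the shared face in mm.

The door frame's +x face and the spool's −x face are both at x = 1079 mm.

A is a door frame. B is a spool. The spool is against the door frame's +x side, with their −y faces flush. The x-coordinate of the shared face is 1079 mm.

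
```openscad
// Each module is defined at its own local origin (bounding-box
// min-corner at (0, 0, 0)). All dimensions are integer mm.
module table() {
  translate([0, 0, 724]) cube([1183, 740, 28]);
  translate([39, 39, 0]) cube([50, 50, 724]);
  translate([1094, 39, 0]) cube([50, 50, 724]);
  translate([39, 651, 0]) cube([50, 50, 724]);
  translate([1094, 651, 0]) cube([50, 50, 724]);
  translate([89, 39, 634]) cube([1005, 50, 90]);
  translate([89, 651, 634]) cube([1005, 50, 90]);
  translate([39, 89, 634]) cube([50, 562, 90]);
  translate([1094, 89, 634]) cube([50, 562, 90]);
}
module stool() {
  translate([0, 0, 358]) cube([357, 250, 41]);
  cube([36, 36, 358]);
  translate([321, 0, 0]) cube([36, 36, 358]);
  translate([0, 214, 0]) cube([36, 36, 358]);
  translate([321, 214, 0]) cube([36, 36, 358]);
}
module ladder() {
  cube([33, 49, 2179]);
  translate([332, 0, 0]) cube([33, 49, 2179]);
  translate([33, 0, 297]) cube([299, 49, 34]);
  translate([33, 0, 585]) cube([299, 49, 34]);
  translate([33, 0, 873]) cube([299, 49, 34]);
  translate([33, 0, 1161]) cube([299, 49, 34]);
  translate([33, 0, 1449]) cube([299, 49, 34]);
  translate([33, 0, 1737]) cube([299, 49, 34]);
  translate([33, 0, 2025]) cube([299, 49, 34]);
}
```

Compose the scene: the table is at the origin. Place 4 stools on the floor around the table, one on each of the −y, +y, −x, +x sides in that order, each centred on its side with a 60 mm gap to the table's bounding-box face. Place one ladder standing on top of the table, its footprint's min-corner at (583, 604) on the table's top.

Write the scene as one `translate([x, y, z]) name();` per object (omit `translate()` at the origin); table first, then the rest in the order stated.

table();
translate([413, -310, 0]) stool();
translate([413, 800, 0]) stool();
translate([-417, 245, 0]) stool();
translate([1243, 245, 0]) stool();
translate([583, 604, 752]) ladder();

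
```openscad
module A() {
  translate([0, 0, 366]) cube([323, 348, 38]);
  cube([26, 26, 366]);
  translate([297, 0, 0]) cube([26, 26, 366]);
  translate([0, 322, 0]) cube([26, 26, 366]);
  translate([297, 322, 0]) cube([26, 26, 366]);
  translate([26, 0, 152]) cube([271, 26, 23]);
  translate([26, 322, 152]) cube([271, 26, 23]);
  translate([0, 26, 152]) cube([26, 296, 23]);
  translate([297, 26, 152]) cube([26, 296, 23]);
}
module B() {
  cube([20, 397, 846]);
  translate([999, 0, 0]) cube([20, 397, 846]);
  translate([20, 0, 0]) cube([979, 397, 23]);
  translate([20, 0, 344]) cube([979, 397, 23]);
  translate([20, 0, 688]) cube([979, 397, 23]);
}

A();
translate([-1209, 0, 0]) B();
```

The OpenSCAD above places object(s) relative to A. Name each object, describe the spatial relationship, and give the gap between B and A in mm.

A is a stool. B is a bookshelf. The bookshelf is on the floor beside the stool on its −x side. The gap between the bookshelf and the stool is 190 mm.

The bookshelf's nearest face is 190 mm from the stool's −x face.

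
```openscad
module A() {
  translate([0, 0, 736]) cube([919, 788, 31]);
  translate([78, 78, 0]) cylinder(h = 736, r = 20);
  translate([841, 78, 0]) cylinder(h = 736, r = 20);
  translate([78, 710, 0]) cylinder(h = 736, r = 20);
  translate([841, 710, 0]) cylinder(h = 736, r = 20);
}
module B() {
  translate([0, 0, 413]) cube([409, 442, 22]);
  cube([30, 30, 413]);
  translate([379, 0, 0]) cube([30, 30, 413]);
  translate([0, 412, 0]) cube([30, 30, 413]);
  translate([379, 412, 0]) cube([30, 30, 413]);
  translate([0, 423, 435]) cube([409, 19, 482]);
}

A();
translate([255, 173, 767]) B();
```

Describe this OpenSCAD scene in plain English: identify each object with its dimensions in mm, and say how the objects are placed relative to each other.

A is a table: top 919 mm (x) × 788 mm (y), 31 mm thick, upper face at z = 767 mm, on four round legs of 40 mm diameter, each leg's bounding box inset 58 mm from the nearest pair of top edges, running from z = 0 to the bottom of the top.

B is a chair. The seat is a 409×442×22 mm slab with its top at z = 435 mm, on four 30×30 mm corner legs (flush with the seat edges, standing on z = 0). A flat backrest 19 mm thick, 482 mm tall, spans the full seat width and rises from the seat top along its +y edge, rear face flush with the rear of the seat.

The chair is on top of the table, centred.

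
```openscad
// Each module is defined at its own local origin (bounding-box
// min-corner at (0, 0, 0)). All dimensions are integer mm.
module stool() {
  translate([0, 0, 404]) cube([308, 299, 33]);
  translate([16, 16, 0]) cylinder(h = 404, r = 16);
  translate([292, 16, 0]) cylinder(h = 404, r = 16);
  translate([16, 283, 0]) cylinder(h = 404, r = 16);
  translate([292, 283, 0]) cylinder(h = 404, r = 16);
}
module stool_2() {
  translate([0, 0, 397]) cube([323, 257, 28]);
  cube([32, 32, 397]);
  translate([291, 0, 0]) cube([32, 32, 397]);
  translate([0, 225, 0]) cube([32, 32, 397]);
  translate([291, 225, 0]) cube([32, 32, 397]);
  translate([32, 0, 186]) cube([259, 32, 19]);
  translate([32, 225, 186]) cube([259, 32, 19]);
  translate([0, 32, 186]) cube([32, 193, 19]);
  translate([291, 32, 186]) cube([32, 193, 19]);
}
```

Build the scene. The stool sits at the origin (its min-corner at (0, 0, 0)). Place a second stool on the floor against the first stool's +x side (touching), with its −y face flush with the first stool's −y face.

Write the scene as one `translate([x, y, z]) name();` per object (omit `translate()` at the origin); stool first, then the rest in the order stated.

stool();
translate([308, 0, 0]) stool_2();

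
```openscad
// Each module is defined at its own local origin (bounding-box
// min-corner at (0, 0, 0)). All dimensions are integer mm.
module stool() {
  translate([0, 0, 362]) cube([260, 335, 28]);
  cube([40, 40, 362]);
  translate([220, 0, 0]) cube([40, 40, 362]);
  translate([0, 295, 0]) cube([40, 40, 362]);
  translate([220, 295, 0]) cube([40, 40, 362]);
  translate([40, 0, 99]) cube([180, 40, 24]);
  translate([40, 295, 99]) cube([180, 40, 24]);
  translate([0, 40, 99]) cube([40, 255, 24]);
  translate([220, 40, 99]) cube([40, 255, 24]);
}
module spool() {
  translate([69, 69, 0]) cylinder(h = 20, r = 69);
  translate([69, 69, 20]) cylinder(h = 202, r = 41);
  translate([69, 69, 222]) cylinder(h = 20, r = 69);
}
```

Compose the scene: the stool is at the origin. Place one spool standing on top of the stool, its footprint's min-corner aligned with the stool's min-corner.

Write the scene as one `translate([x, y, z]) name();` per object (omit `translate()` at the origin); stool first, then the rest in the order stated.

stool();
translate([0, 0, 390]) spool();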